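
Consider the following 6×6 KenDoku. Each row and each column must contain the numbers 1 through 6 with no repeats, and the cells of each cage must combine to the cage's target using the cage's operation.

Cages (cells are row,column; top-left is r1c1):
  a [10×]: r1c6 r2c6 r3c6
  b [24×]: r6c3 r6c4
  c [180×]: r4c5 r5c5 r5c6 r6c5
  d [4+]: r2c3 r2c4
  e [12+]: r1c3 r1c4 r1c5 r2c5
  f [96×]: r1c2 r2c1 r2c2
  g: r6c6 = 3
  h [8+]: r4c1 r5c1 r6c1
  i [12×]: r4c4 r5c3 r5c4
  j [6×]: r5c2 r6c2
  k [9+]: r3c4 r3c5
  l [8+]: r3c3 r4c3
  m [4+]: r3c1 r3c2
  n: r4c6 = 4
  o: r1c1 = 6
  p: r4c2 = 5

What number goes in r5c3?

O is a freebie, so r1c1 = 6.
The 3 cells of cage f must have product 96, which forces r1c2 = 4.
The 3 cells of cage f must have product 96, which forces r2c1 = 4.
Cage f has product 96; hence r2c2 = 6.
P is a freebie, which forces r4c2 = 5.
Cage n is given, so r4c6 = 4.
Cage g is given, so r6c6 = 3.
Cage j's pair has product 6; hence r5c2 = 3.
The two cells of cage j must have product 6; hence r6c2 = 2.
Cage m needs two cells with sum 4; hence r3c1 = 3.
Column 2 now contains 3; hence r3c2 = 1.
Row 2 needs a 5, and only r2c6 is open for it.
Cage a needs product 10, leaving r1c6 = 1.
Column 6 now contains 5, leaving r3c6 = 2.
2 is placed in column 6, leaving r5c6 = 6.
The 4 cells of cage e must have sum 12, leaving r2c5 = 2.
Row 3 needs a 6, and only r3c3 is open for it.
The two cells of cage l must have sum 8, which forces r4c3 = 2.
Column 3 already has 6, which forces r6c3 = 4.
The two cells of cage b must have product 24, leaving r6c4 = 6.
Cage e needs sum 12, so r1c4 = 2.
Row 4 now contains 2, leaving r4c1 = 1.
Column 4 already has 6; hence r4c4 = 3.
Cage c needs product 180, leaving r4c5 = 6.
The 3 cells of cage h must have sum 8, which forces r5c1 = 2.
4 is placed in column 3, leaving r5c3 = 1.
Cage i has product 12; hence r5c4 = 4.
Row 5 already has 1; hence r5c5 = 5.
Cage h needs sum 8, so r6c1 = 5.
5 is placed in column 5; hence r6c5 = 1.
Cage e has sum 12, which forces r1c3 = 5.
5 is placed in column 5, which forces r1c5 = 3.
Column 3 now contains 1, leaving r2c3 = 3.
3 is placed in column 4, so r2c4 = 1.
Column 4 already has 4, leaving r3c4 = 5.
5 is placed in column 5, which forces r3c5 = 4.
Completed grid: 6 4 5 2 3 1 / 4 6 3 1 2 5 / 3 1 6 5 4 2 / 1 5 2 3 6 4 / 2 3 1 4 5 6 / 5 2 4 6 1 3.

1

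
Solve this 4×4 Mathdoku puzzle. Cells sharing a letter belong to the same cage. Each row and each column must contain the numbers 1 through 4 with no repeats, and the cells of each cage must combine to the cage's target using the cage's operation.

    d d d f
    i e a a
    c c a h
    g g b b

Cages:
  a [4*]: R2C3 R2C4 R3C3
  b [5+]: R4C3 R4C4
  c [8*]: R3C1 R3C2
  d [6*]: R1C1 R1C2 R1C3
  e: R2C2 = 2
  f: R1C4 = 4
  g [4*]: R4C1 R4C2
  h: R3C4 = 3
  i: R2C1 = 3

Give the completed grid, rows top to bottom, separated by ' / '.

Cage f is given, which forces R1C4 = 4.
Cage i is a single given cell, which forces R2C1 = 3.
Cage e is a single given cell, which forces R2C2 = 2.
Row 2 now contains 2, so R2C4 = 1.
2 is placed in column 2, which forces R3C2 = 4.
Cage h is given, which forces R3C4 = 3.
4 is placed in column 2, leaving R4C2 = 1.
3 is placed in column 4, so R4C4 = 2.
1 is placed in column 2, so R1C2 = 3.
1 is placed in row 2; hence R2C3 = 4.
Row 3 now contains 4, leaving R3C1 = 2.
Cage a needs product 4, so R3C3 = 1.
Row 4 already has 1, which forces R4C1 = 4.
Cage b's pair has sum 5; hence R4C3 = 3.
Column 1 already has 2, so R1C1 = 1.
1 is placed in column 3, so R1C3 = 2.

1 3 2 4 / 3 2 4 1 / 2 4 1 3 / 4 1 3 2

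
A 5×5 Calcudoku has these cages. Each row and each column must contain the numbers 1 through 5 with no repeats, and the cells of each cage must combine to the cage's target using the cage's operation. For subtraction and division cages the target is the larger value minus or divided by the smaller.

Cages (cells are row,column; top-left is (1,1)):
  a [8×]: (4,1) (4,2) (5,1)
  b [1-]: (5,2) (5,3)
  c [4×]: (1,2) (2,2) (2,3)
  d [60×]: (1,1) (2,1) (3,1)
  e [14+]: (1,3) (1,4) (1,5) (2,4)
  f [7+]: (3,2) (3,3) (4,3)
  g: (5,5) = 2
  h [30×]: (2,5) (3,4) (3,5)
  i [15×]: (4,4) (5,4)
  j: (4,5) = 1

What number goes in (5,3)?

4

Cage j is a single given cell, which forces (4,5) = 1.
Cage g is given, which forces (5,5) = 2.
The 3 cells of cage h must have product 30, so (3,4) = 2.
Cage a needs product 8; hence (5,1) = 1.
In row 2, 2 can only go at (2,3), so (2,3) = 2.
Cage c needs product 4, which forces (1,2) = 2.
Cage c has product 4, which forces (2,2) = 1.
The 3 cells of cage f must have sum 7, so (3,2) = 3.
The 3 cells of cage f must have sum 7, which forces (3,3) = 1.
Row 3 now contains 3, leaving (3,5) = 5.
Column 2 now contains 2; hence (4,2) = 4.
2 is placed in column 3; hence (4,3) = 3.
Row 4 now contains 3, which forces (4,4) = 5.
Column 2 already has 4, which forces (5,2) = 5.
Row 5 already has 5, which forces (5,3) = 4.
5 is placed in column 4, which forces (5,4) = 3.
Column 3 already has 4; hence (1,3) = 5.
3 is placed in column 4, which forces (1,4) = 1.
Cage e needs sum 14, so (1,5) = 4.
5 is placed in column 4, so (2,4) = 4.
5 is placed in column 5, leaving (2,5) = 3.
Row 3 already has 5, leaving (3,1) = 4.
4 is placed in row 4, leaving (4,1) = 2.
Row 1 already has 5, leaving (1,1) = 3.
Row 2 now contains 3, so (2,1) = 5.
Completed grid: 3 2 5 1 4 / 5 1 2 4 3 / 4 3 1 2 5 / 2 4 3 5 1 / 1 5 4 3 2.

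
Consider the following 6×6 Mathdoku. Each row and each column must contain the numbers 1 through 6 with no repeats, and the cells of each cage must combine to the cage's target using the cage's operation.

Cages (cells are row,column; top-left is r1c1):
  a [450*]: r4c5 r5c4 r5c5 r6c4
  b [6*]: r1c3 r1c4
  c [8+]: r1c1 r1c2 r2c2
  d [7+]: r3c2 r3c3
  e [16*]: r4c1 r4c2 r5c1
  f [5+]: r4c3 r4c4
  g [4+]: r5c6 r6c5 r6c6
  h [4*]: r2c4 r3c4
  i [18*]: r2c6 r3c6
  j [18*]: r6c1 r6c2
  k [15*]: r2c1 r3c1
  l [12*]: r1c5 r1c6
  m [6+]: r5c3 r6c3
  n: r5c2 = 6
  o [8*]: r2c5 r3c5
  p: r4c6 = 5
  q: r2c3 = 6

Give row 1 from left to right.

Cage q is a single given cell, which forces r2c3 = 6.
Row 2 now contains 6; hence r2c6 = 3.
Column 6 already has 3, leaving r3c6 = 6.
Cage p is a single given cell, so r4c6 = 5.
N is a freebie, which forces r5c2 = 6.
Cage g has sum 4, so r5c6 = 1.
Column 2 already has 6, which forces r6c2 = 3.
Cage g needs sum 4, leaving r6c5 = 1.
Cage g has sum 4, so r6c6 = 2.
Cage l needs two cells with product 12; hence r1c5 = 3.
Column 6 already has 2, leaving r1c6 = 4.
Row 2 now contains 3, so r2c1 = 5.
The two cells of cage k must have product 15, which forces r3c1 = 3.
The 4 cells of cage a must have product 450, leaving r4c5 = 6.
Cage m needs two cells with sum 6, so r5c3 = 2.
Cage a has product 450; hence r5c4 = 3.
Cage a has product 450, which forces r5c5 = 5.
3 is placed in row 6, which forces r6c1 = 6.
The two cells of cage m must have sum 6, which forces r6c3 = 4.
The 4 cells of cage a must have product 450; hence r6c4 = 5.
Cage c needs sum 8, which forces r1c2 = 5.
Column 3 already has 2; hence r1c3 = 1.
Cage b's pair has product 6, so r1c4 = 6.
Cage d needs two cells with sum 7, which forces r3c2 = 2.
Column 3 already has 2, leaving r3c3 = 5.
2 is placed in row 3, so r3c5 = 4.
Cage e has product 16; hence r4c1 = 1.
The 3 cells of cage e must have product 16, leaving r4c2 = 4.
1 is placed in column 3, leaving r4c3 = 3.
4 is placed in row 4, leaving r4c4 = 2.
Row 5 already has 2, leaving r5c1 = 4.
1 is placed in row 1, leaving r1c1 = 2.
Column 2 now contains 2; hence r2c2 = 1.
Cage h's pair has product 4, so r2c4 = 4.
Column 5 already has 4, leaving r2c5 = 2.
Row 3 now contains 4; hence r3c4 = 1.
Filled in: 2 5 1 6 3 4 / 5 1 6 4 2 3 / 3 2 5 1 4 6 / 1 4 3 2 6 5 / 4 6 2 3 5 1 / 6 3 4 5 1 2.

2 5 1 6 3 4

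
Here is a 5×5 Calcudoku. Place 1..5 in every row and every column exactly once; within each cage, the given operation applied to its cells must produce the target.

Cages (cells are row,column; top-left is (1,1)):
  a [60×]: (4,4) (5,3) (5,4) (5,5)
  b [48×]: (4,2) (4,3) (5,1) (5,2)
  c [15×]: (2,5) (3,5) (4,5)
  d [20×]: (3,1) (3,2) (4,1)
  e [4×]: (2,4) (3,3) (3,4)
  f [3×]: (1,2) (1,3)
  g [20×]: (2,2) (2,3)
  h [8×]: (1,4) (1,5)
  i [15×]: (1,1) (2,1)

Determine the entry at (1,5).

2

The only place for 5 in row 1 is (1,1).
Column 1 now contains 5, which forces (2,1) = 3.
The 3 cells of cage d must have product 20, which forces (3,2) = 5.
Column 2 now contains 5, which forces (2,2) = 4.
Cage g's pair has product 20, leaving (2,3) = 5.
Row 2 already has 5, which forces (2,5) = 1.
Column 5 now contains 1, so (3,5) = 3.
Column 5 already has 3; hence (4,5) = 5.
Row 2 already has 1; hence (2,4) = 2.
Cage e needs product 4, which forces (3,3) = 2.
Cage e has product 4; hence (3,4) = 1.
Column 3 already has 2, so (4,3) = 4.
1 is placed in column 4, which forces (4,4) = 3.
Cage a has product 60; hence (5,4) = 5.
Column 4 now contains 2, leaving (1,4) = 4.
The two cells of cage h must have product 8; hence (1,5) = 2.
Row 3 already has 1, leaving (3,1) = 4.
4 is placed in row 4, leaving (4,1) = 1.
1 is placed in row 4, leaving (4,2) = 2.
4 is placed in column 1, so (5,1) = 2.
Cage b has product 48, so (5,2) = 3.
The 4 cells of cage a must have product 60, leaving (5,3) = 1.
The 4 cells of cage a must have product 60, leaving (5,5) = 4.
Column 2 already has 3, which forces (1,2) = 1.
1 is placed in column 3, so (1,3) = 3.
The full grid is 5 1 3 4 2 / 3 4 5 2 1 / 4 5 2 1 3 / 1 2 4 3 5 / 2 3 1 5 4.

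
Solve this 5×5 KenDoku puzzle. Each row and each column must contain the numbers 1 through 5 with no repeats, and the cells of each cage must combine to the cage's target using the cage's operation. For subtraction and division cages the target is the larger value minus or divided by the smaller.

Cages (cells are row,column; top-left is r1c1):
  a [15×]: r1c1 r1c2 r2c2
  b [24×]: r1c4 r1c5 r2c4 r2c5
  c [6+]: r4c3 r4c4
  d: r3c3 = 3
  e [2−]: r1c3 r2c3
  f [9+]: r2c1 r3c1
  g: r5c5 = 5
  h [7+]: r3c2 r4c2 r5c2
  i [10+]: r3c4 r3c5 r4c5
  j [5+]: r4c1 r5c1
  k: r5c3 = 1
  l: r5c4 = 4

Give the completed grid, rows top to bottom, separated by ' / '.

Cage d is given, which forces r3c3 = 3.
K is a freebie; hence r5c3 = 1.
L is a freebie, which forces r5c4 = 4.
G is a freebie, which forces r5c5 = 5.
The 3 cells of cage i must have sum 10, leaving r3c4 = 5.
Row 5 already has 4, which forces r5c2 = 2.
Cage f's pair has sum 9; hence r2c1 = 5.
5 is placed in row 3, leaving r3c1 = 4.
4 is placed in row 3, so r3c2 = 1.
Row 3 already has 1, so r3c5 = 2.
The two cells of cage j must have sum 5, which forces r4c1 = 2.
Column 2 now contains 1, so r4c2 = 4.
Row 4 now contains 4; hence r4c3 = 5.
2 is placed in row 4, so r4c4 = 1.
Row 4 now contains 1, so r4c5 = 3.
Row 5 already has 2, which forces r5c1 = 3.
Column 1 already has 3, which forces r1c1 = 1.
Cage a needs product 15, leaving r1c2 = 5.
Row 1 now contains 1, leaving r1c5 = 4.
Column 2 now contains 1, leaving r2c2 = 3.
3 is placed in row 2, leaving r2c4 = 2.
4 is placed in column 5; hence r2c5 = 1.
4 is placed in row 1, which forces r1c3 = 2.
Column 4 already has 2, so r1c4 = 3.
Row 2 already has 2, which forces r2c3 = 4.

1 5 2 3 4 / 5 3 4 2 1 / 4 1 3 5 2 / 2 4 5 1 3 / 3 2 1 4 5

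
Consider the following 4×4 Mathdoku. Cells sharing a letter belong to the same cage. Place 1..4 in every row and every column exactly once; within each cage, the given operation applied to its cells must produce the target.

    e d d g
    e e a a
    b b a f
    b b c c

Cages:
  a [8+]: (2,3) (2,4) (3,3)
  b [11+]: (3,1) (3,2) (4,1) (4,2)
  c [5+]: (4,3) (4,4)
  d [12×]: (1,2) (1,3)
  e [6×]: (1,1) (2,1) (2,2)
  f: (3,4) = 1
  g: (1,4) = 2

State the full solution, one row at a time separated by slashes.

Cage g is a single given cell, leaving (1,4) = 2.
F is a freebie, so (3,4) = 1.
The only place for 1 in row 1 is (1,1).
The only place for 1 in row 2 is (2,3).
Column 3 already has 1, which forces (4,3) = 2.
The two cells of cage c must have sum 5; hence (4,4) = 3.
3 is placed in column 4, leaving (2,4) = 4.
Cage b needs sum 11, which forces (3,1) = 2.
The 4 cells of cage b must have sum 11; hence (3,2) = 4.
Cage a needs sum 8, which forces (3,3) = 3.
Row 4 now contains 3, which forces (4,1) = 4.
Cage b has sum 11; hence (4,2) = 1.
4 is placed in column 2, so (1,2) = 3.
3 is placed in column 3, so (1,3) = 4.
2 is placed in column 1, which forces (2,1) = 3.
The 3 cells of cage e must have product 6, so (2,2) = 2.

1 3 4 2 / 3 2 1 4 / 2 4 3 1 / 4 1 2 3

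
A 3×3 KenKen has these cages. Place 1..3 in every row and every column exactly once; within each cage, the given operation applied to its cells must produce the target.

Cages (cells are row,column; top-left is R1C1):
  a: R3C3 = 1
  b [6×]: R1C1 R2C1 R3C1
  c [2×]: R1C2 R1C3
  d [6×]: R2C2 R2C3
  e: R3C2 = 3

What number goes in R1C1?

Cage e is a single given cell, which forces R3C2 = 3.
A is a freebie; hence R3C3 = 1.
The two cells of cage c must have product 2, which forces R1C2 = 1.
Column 3 already has 1; hence R1C3 = 2.
Column 2 already has 3, so R2C2 = 2.
The two cells of cage d must have product 6; hence R2C3 = 3.
Row 3 now contains 1, leaving R3C1 = 2.
1 is placed in row 1, leaving R1C1 = 3.
3 is placed in row 2, so R2C1 = 1.
Completed grid: 3 1 2 / 1 2 3 / 2 3 1.

3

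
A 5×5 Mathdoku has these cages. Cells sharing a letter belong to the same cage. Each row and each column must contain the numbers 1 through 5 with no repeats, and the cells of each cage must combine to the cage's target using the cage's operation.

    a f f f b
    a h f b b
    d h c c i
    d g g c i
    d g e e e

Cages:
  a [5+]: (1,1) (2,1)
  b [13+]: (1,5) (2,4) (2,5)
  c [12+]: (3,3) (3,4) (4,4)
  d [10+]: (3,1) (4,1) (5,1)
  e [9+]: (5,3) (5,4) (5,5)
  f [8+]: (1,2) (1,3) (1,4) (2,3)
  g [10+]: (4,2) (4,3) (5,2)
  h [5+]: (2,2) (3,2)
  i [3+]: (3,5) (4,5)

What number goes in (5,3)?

3

The only place for 5 in row 1 is (1,5).
Cage b needs sum 13, which forces (2,4) = 5.
Column 5 now contains 5, so (2,5) = 3.
Cage c needs sum 12, so (3,3) = 5.
In column 4, 1 can only go at (1,4), so (1,4) = 1.
Row 2 needs a 4, and only (2,2) is open for it.
4 is placed in column 2; hence (1,2) = 2.
The two cells of cage h must have sum 5, leaving (3,2) = 1.
Row 3 already has 1, so (3,5) = 2.
Column 5 already has 2, which forces (4,5) = 1.
Column 5 already has 2, which forces (5,5) = 4.
Cage g has sum 10, which forces (4,3) = 2.
2 is placed in column 3; hence (5,3) = 3.
Row 5 now contains 3, which forces (5,4) = 2.
3 is placed in column 3, so (1,3) = 4.
2 is placed in column 3, which forces (2,3) = 1.
Cage d needs sum 10, so (3,1) = 4.
4 is placed in row 3, so (3,4) = 3.
Row 4 already has 2, so (4,1) = 5.
The 3 cells of cage g must have sum 10, which forces (4,2) = 3.
Column 4 already has 3, so (4,4) = 4.
The 3 cells of cage d must have sum 10; hence (5,1) = 1.
Row 5 now contains 3; hence (5,2) = 5.
4 is placed in row 1, which forces (1,1) = 3.
Row 2 now contains 1, which forces (2,1) = 2.
The full grid is 3 2 4 1 5 / 2 4 1 5 3 / 4 1 5 3 2 / 5 3 2 4 1 / 1 5 3 2 4.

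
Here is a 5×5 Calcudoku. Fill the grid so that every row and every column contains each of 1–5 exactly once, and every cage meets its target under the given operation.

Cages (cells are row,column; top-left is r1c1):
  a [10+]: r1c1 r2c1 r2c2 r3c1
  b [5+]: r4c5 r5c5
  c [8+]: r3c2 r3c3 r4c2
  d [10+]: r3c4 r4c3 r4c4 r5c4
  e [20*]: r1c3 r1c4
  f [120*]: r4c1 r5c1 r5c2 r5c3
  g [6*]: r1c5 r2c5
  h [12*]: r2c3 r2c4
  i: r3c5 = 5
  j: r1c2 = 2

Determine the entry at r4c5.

Cage j is a single given cell, leaving r1c2 = 2.
Row 1 already has 2, so r1c5 = 3.
Column 5 now contains 3, which forces r2c5 = 2.
Cage i is given, so r3c5 = 5.
In row 1, 1 can only go at r1c1, so r1c1 = 1.
The only place for 1 in row 2 is r2c2.
The 4 cells of cage a must have sum 10, so r2c1 = 5.
Cage a needs sum 10, leaving r3c1 = 3.
3 is placed in row 3, which forces r3c2 = 4.
The 3 cells of cage c must have sum 8, so r3c3 = 1.
Row 3 now contains 1, which forces r3c4 = 2.
Column 2 now contains 4; hence r4c2 = 3.
3 is placed in column 2, which forces r5c2 = 5.
Cage f needs product 120, which forces r5c3 = 3.
Row 5 now contains 3; hence r5c4 = 1.
1 is placed in row 5, so r5c5 = 4.
Column 3 now contains 3, so r2c3 = 4.
Cage h's pair has product 12, leaving r2c4 = 3.
Cage f needs product 120; hence r4c1 = 4.
The 4 cells of cage d must have sum 10; hence r4c3 = 2.
1 is placed in column 4, leaving r4c4 = 5.
Column 5 already has 4, which forces r4c5 = 1.
Row 5 now contains 4, so r5c1 = 2.
4 is placed in column 3, so r1c3 = 5.
5 is placed in column 4, leaving r1c4 = 4.
The full grid is 1 2 5 4 3 / 5 1 4 3 2 / 3 4 1 2 5 / 4 3 2 5 1 / 2 5 3 1 4.

1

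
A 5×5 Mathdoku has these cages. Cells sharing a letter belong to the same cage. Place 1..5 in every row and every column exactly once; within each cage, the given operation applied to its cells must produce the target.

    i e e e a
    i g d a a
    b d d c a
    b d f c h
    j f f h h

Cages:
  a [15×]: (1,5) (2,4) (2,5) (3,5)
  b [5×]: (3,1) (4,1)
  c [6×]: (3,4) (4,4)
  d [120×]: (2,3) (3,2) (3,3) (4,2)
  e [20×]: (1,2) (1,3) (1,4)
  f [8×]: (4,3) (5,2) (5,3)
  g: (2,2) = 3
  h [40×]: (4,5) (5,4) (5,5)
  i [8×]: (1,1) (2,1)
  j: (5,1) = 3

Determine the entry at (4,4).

G is a freebie; hence (2,2) = 3.
Cage a has product 15; hence (2,4) = 1.
3 is placed in row 2; hence (2,5) = 5.
Cage j is given, leaving (5,1) = 3.
Cage d has product 120; hence (3,3) = 3.
Row 3 now contains 3, leaving (3,4) = 2.
Row 3 now contains 3, which forces (3,5) = 1.
2 is placed in column 4, which forces (4,4) = 3.
The 3 cells of cage h must have product 40; hence (5,4) = 5.
5 is placed in column 4, leaving (1,4) = 4.
Column 5 already has 1, which forces (1,5) = 3.
Row 3 already has 1; hence (3,1) = 5.
5 is placed in row 3, so (3,2) = 4.
Cage b needs two cells with product 5; hence (4,1) = 1.
Row 1 now contains 4, which forces (1,1) = 2.
Cage i's pair has product 8; hence (2,1) = 4.
Cage d needs product 120; hence (2,3) = 2.
Cage d needs product 120, so (4,2) = 5.
Column 3 now contains 2, so (4,3) = 4.
4 is placed in row 4, so (4,5) = 2.
Column 3 now contains 4, so (5,3) = 1.
2 is placed in column 5, leaving (5,5) = 4.
Column 2 already has 5; hence (1,2) = 1.
Column 3 already has 1, so (1,3) = 5.
1 is placed in row 5, which forces (5,2) = 2.
Completed grid: 2 1 5 4 3 / 4 3 2 1 5 / 5 4 3 2 1 / 1 5 4 3 2 / 3 2 1 5 4.

3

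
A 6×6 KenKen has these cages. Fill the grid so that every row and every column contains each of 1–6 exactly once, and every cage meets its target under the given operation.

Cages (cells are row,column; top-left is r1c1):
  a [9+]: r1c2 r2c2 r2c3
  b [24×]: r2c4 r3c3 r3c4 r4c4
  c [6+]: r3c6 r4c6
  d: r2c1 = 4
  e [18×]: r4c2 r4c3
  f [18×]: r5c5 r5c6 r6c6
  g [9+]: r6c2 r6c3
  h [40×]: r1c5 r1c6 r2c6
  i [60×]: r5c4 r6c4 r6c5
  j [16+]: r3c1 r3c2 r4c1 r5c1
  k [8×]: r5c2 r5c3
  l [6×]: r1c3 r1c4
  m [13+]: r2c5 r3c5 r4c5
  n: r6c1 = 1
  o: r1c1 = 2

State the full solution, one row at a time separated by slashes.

Cage o is a single given cell, leaving r1c1 = 2.
Cage d is given, leaving r2c1 = 4.
Cage n is given, so r6c1 = 1.
Cage h needs product 40, which forces r2c6 = 2.
The 4 cells of cage j must have sum 16; hence r3c2 = 2.
Column 2 now contains 2, so r5c2 = 4.
4 is placed in row 5; hence r5c3 = 2.
Row 1 needs a 3, and only r1c2 is open for it.
3 is placed in column 2, which forces r4c2 = 6.
Cage e's pair has product 18, which forces r4c3 = 3.
Column 2 already has 6, which forces r6c2 = 5.
Column 3 now contains 3, which forces r6c3 = 4.
Column 2 already has 5, so r2c2 = 1.
The 3 cells of cage a must have sum 9, leaving r2c3 = 5.
Column 3 now contains 4; hence r3c3 = 1.
1 is placed in row 3; hence r3c6 = 5.
Row 4 already has 3, leaving r4c1 = 5.
5 is placed in column 6; hence r4c6 = 1.
Cage i has product 60, so r5c4 = 5.
Column 3 now contains 1, leaving r1c3 = 6.
Cage l needs two cells with product 6; hence r1c4 = 1.
Cage h has product 40, leaving r1c5 = 5.
5 is placed in column 6, leaving r1c6 = 4.
Cage b has product 24, leaving r2c4 = 3.
Row 2 now contains 3, which forces r2c5 = 6.
Cage b has product 24, so r3c4 = 4.
Column 5 now contains 6; hence r3c5 = 3.
The 4 cells of cage b must have product 24, which forces r4c4 = 2.
Cage m has sum 13, which forces r4c5 = 4.
Cage f has product 18, so r5c5 = 1.
Column 4 now contains 2, leaving r6c4 = 6.
Column 5 now contains 6; hence r6c5 = 2.
Row 6 now contains 6, which forces r6c6 = 3.
3 is placed in row 3, leaving r3c1 = 6.
The 4 cells of cage j must have sum 16, leaving r5c1 = 3.
Column 6 already has 3, so r5c6 = 6.

2 3 6 1 5 4 / 4 1 5 3 6 2 / 6 2 1 4 3 5 / 5 6 3 2 4 1 / 3 4 2 5 1 6 / 1 5 4 6 2 3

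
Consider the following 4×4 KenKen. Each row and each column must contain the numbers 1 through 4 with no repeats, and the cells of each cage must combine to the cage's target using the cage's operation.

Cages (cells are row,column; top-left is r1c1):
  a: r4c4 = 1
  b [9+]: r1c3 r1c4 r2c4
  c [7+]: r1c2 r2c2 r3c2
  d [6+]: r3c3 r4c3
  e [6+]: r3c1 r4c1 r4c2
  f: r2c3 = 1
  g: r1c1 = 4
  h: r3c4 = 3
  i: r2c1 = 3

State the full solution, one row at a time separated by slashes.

4 1 3 2 / 3 2 1 4 / 1 4 2 3 / 2 3 4 1

G is a freebie, which forces r1c1 = 4.
I is a freebie, so r2c1 = 3.
Cage f is given; hence r2c3 = 1.
Cage h is a single given cell, so r3c4 = 3.
Cage a is a single given cell; hence r4c4 = 1.
The 3 cells of cage b must have sum 9; hence r1c3 = 3.
1 is placed in column 4, leaving r1c4 = 2.
Cage b needs sum 9, which forces r2c4 = 4.
Cage e has sum 6, so r3c1 = 1.
Row 4 already has 1, so r4c1 = 2.
The 3 cells of cage e must have sum 6, so r4c2 = 3.
Row 4 already has 2, so r4c3 = 4.
Row 1 already has 2, which forces r1c2 = 1.
Row 2 already has 4, which forces r2c2 = 2.
Cage c has sum 7; hence r3c2 = 4.
Column 3 now contains 4; hence r3c3 = 2.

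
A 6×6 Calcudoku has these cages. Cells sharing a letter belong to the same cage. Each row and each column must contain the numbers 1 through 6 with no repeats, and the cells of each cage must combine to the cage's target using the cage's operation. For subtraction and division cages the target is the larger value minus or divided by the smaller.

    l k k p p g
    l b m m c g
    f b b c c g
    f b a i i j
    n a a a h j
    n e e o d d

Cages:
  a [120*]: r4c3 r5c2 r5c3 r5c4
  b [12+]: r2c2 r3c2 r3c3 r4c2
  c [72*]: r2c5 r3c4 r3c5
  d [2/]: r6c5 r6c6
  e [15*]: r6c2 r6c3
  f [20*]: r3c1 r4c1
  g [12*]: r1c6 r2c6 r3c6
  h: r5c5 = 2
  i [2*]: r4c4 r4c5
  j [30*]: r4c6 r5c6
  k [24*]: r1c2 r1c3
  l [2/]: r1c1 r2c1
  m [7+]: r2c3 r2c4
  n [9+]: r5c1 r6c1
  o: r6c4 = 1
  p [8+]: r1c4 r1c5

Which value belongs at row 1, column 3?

H is a freebie, leaving r5c5 = 2.
Cage o is a single given cell, so r6c4 = 1.
Column 4 already has 1; hence r4c4 = 2.
Column 5 already has 2, so r4c5 = 1.
Row 4 needs a 3, and only r4c2 is open for it.
3 is placed in column 2, which forces r6c2 = 5.
Cage e's pair has product 15, leaving r6c3 = 3.
Cage d needs two cells with quotient 2; hence r6c5 = 4.
Cage d needs two cells with quotient 2, so r6c6 = 2.
Cage c needs product 72; hence r3c4 = 4.
Cage n needs two cells with sum 9; hence r5c1 = 3.
Row 6 now contains 4; hence r6c1 = 6.
4 is placed in row 3, which forces r3c1 = 5.
Cage f's pair has product 20, which forces r4c1 = 4.
Row 1 needs a 2, and only r1c1 is open for it.
Column 1 already has 2, so r2c1 = 1.
In row 1, 1 can only go at r1c6, so r1c6 = 1.
Cage g has product 12, which forces r2c6 = 4.
Column 6 now contains 1, which forces r3c6 = 3.
4 is placed in row 2, leaving r2c3 = 2.
Cage m needs two cells with sum 7, which forces r2c4 = 5.
Cage c needs product 72, which forces r2c5 = 3.
Row 3 already has 3, so r3c5 = 6.
Column 4 already has 5, which forces r5c4 = 6.
Row 5 already has 6, so r5c6 = 5.
Column 4 already has 5, leaving r1c4 = 3.
Column 5 already has 3, leaving r1c5 = 5.
Row 2 already has 2, which forces r2c2 = 6.
Cage b has sum 12; hence r3c2 = 2.
Row 3 now contains 6, leaving r3c3 = 1.
Cage a has product 120; hence r4c3 = 5.
Column 6 already has 5, which forces r4c6 = 6.
1 is placed in column 3; hence r5c3 = 4.
Column 2 already has 6; hence r1c2 = 4.
Column 3 now contains 4, leaving r1c3 = 6.
Row 5 already has 4, leaving r5c2 = 1.
Completed grid: 2 4 6 3 5 1 / 1 6 2 5 3 4 / 5 2 1 4 6 3 / 4 3 5 2 1 6 / 3 1 4 6 2 5 / 6 5 3 1 4 2.

6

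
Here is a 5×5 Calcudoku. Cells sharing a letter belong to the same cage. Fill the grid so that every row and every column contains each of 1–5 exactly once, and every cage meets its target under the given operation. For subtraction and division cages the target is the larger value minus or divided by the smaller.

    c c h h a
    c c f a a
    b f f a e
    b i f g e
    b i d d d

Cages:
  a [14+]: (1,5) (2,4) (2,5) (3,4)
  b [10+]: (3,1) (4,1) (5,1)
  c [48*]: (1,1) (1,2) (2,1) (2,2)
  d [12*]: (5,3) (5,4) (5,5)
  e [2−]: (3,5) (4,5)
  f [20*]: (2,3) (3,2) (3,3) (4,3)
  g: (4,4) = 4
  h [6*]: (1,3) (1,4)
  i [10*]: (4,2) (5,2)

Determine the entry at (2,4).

5

Cage g is given, so (4,4) = 4.
In row 1, 5 can only go at (1,5), so (1,5) = 5.
The only place for 3 in column 2 is (2,2).
Cage c has product 48; hence (1,1) = 1.
Cage c has product 48; hence (1,2) = 4.
Row 2 now contains 3, which forces (2,1) = 4.
Cage a needs sum 14, leaving (2,4) = 5.
In column 2, 1 can only go at (3,2), so (3,2) = 1.
Cage f has product 20, leaving (2,3) = 1.
Row 2 already has 1, so (2,5) = 2.
Cage f has product 20; hence (3,3) = 4.
4 is placed in row 3, leaving (3,5) = 3.
Cage f needs product 20; hence (4,3) = 5.
Column 5 now contains 2; hence (4,5) = 1.
4 is placed in column 3, leaving (5,3) = 3.
Row 5 already has 3, so (5,4) = 1.
Column 5 already has 1; hence (5,5) = 4.
Column 3 already has 3, which forces (1,3) = 2.
The two cells of cage h must have product 6, so (1,4) = 3.
Row 3 now contains 3; hence (3,4) = 2.
Cage b needs sum 10, leaving (4,1) = 3.
5 is placed in row 4, so (4,2) = 2.
Cage i needs two cells with product 10, so (5,2) = 5.
Row 3 now contains 2, so (3,1) = 5.
Row 5 already has 5, so (5,1) = 2.
Filled in: 1 4 2 3 5 / 4 3 1 5 2 / 5 1 4 2 3 / 3 2 5 4 1 / 2 5 3 1 4.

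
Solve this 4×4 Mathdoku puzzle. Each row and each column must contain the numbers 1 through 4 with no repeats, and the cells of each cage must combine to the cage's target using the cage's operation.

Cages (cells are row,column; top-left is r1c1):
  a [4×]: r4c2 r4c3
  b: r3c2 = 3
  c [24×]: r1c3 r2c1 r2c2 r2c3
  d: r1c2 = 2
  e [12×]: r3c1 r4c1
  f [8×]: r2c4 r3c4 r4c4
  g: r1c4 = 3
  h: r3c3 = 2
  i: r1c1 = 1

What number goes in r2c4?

4

I is a freebie, which forces r1c1 = 1.
Cage d is given, which forces r1c2 = 2.
Cage g is given, so r1c4 = 3.
Cage b is given, which forces r3c2 = 3.
H is a freebie, leaving r3c3 = 2.
Row 1 already has 3, leaving r1c3 = 4.
Cage c needs product 24; hence r2c1 = 2.
The 4 cells of cage c must have product 24, leaving r2c2 = 1.
The 4 cells of cage c must have product 24; hence r2c3 = 3.
1 is placed in row 2; hence r2c4 = 4.
Row 3 now contains 3, so r3c1 = 4.
4 is placed in column 4, so r3c4 = 1.
Cage e needs two cells with product 12, so r4c1 = 3.
Column 2 already has 1; hence r4c2 = 4.
Column 3 already has 4, so r4c3 = 1.
Column 4 now contains 1; hence r4c4 = 2.
The full grid is 1 2 4 3 / 2 1 3 4 / 4 3 2 1 / 3 4 1 2.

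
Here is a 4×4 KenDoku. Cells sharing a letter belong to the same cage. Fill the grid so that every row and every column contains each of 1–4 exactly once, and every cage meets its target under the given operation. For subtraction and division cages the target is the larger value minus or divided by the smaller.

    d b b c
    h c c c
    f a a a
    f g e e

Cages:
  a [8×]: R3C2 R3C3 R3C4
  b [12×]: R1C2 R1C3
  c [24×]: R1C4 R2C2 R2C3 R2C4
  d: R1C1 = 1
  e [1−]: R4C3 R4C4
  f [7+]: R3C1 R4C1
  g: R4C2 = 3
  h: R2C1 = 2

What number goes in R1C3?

3

Cage d is a single given cell, leaving R1C1 = 1.
Cage h is a single given cell, so R2C1 = 2.
G is a freebie, so R4C2 = 3.
Column 2 already has 3, leaving R1C2 = 4.
Cage b needs two cells with product 12, which forces R1C3 = 3.
The 4 cells of cage c must have product 24; hence R1C4 = 2.
4 is placed in column 2; hence R2C2 = 1.
Row 2 already has 1; hence R2C3 = 4.
4 is placed in row 2, which forces R2C4 = 3.
Cage f needs two cells with sum 7; hence R3C1 = 3.
Column 2 now contains 1, which forces R3C2 = 2.
2 is placed in row 3, which forces R3C3 = 1.
Row 3 now contains 1; hence R3C4 = 4.
Row 4 now contains 3; hence R4C1 = 4.
1 is placed in column 3; hence R4C3 = 2.
2 is placed in column 4; hence R4C4 = 1.
The full grid is 1 4 3 2 / 2 1 4 3 / 3 2 1 4 / 4 3 2 1.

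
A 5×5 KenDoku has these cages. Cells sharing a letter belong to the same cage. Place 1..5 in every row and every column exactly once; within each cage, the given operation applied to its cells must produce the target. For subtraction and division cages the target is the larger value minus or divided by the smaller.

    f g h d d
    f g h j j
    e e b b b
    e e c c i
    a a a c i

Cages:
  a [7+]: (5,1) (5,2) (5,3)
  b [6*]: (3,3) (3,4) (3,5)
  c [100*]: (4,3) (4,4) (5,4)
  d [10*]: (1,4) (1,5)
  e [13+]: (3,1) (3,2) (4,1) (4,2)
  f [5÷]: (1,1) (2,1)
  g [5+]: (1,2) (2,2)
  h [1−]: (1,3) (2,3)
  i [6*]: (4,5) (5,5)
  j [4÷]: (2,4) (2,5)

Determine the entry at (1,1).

1

The 3 cells of cage c must have product 100; hence (4,3) = 5.
Cage c needs product 100, so (4,4) = 4.
Cage c has product 100, so (5,4) = 5.
Column 4 already has 5; hence (1,4) = 2.
Cage d needs two cells with product 10, leaving (1,5) = 5.
Column 4 now contains 4, leaving (2,4) = 1.
The two cells of cage j must have quotient 4, which forces (2,5) = 4.
Column 4 now contains 1, so (3,4) = 3.
Row 1 now contains 5, so (1,1) = 1.
Cage g's pair has sum 5, which forces (1,2) = 3.
3 is placed in row 1, so (1,3) = 4.
Row 2 now contains 1, leaving (2,1) = 5.
Cage g's pair has sum 5, leaving (2,2) = 2.
Row 2 now contains 2; hence (2,3) = 3.
5 is placed in column 1; hence (3,1) = 4.
Row 3 already has 4; hence (3,2) = 5.
1 is placed in column 1, which forces (4,1) = 3.
Column 2 now contains 3, so (4,2) = 1.
3 is placed in row 4, leaving (4,5) = 2.
Column 1 now contains 4; hence (5,1) = 2.
Column 2 now contains 1, so (5,2) = 4.
Row 5 now contains 2, leaving (5,3) = 1.
Column 5 already has 2, leaving (5,5) = 3.
Column 3 already has 1, which forces (3,3) = 2.
Column 5 already has 2, which forces (3,5) = 1.
Completed grid: 1 3 4 2 5 / 5 2 3 1 4 / 4 5 2 3 1 / 3 1 5 4 2 / 2 4 1 5 3.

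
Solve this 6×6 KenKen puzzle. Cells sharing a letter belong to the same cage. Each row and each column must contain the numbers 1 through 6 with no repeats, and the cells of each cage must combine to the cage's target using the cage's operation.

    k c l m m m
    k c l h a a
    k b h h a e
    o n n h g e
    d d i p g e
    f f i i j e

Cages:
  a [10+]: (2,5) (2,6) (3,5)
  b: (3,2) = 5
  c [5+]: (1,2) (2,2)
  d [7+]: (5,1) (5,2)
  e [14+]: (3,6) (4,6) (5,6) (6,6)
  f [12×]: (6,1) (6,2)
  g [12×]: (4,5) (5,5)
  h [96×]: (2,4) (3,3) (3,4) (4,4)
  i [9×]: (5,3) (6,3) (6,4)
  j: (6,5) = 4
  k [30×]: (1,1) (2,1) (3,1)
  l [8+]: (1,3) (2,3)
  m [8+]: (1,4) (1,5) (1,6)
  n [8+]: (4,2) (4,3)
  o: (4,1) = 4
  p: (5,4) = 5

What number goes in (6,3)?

1

B is a freebie, so (3,2) = 5.
O is a freebie; hence (4,1) = 4.
Cage i needs product 9; hence (5,3) = 3.
Cage p is given; hence (5,4) = 5.
Cage i needs product 9, so (6,3) = 1.
Cage i has product 9; hence (6,4) = 3.
Cage j is given, so (6,5) = 4.
The only place for 4 in row 5 is (5,6).
The only place for 2 in row 5 is (5,5).
2 is placed in column 5, which forces (4,5) = 6.
Cage n's pair has sum 8, which forces (4,2) = 3.
Cage n's pair has sum 8; hence (4,3) = 5.
Cage e needs sum 14, which forces (3,6) = 3.
Cage a has sum 10, so (2,5) = 3.
Cage a has sum 10, so (2,6) = 6.
Row 3 already has 3, leaving (3,5) = 1.
6 is placed in column 6, so (6,6) = 5.
Cage l needs two cells with sum 8; hence (1,3) = 6.
1 is placed in column 5, which forces (1,5) = 5.
Row 2 now contains 6, leaving (2,3) = 2.
Row 2 now contains 6; hence (2,4) = 4.
2 is placed in column 3; hence (3,3) = 4.
Cage h has product 96, leaving (3,4) = 6.
Cage e has sum 14, which forces (4,6) = 2.
Cage k has product 30, leaving (1,1) = 3.
The two cells of cage c must have sum 5, leaving (1,2) = 4.
Cage m has sum 8, which forces (1,4) = 2.
2 is placed in column 6, which forces (1,6) = 1.
The 3 cells of cage k must have product 30; hence (2,1) = 5.
Row 2 now contains 4; hence (2,2) = 1.
Row 3 now contains 6, which forces (3,1) = 2.
Row 4 already has 2, so (4,4) = 1.
Column 2 now contains 1, leaving (5,2) = 6.
2 is placed in column 1, leaving (6,1) = 6.
6 is placed in column 2, which forces (6,2) = 2.
6 is placed in row 5, so (5,1) = 1.
Filled in: 3 4 6 2 5 1 / 5 1 2 4 3 6 / 2 5 4 6 1 3 / 4 3 5 1 6 2 / 1 6 3 5 2 4 / 6 2 1 3 4 5.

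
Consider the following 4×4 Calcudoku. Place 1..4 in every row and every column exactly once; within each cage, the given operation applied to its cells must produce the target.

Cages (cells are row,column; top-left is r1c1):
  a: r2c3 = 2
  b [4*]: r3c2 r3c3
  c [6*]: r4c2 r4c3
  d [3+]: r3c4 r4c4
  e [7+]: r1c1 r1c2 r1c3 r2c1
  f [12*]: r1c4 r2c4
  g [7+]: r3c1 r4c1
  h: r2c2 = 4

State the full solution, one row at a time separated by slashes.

The 4 cells of cage e must have sum 7, which forces r2c1 = 1.
Cage h is given, leaving r2c2 = 4.
A is a freebie, leaving r2c3 = 2.
Row 2 now contains 4, which forces r2c4 = 3.
4 is placed in column 2; hence r3c2 = 1.
Row 3 already has 1; hence r3c3 = 4.
Row 3 already has 1, which forces r3c4 = 2.
2 is placed in column 3, leaving r4c3 = 3.
Column 4 now contains 2, leaving r4c4 = 1.
3 is placed in column 3, which forces r1c3 = 1.
Column 4 already has 3, so r1c4 = 4.
Row 3 now contains 4, so r3c1 = 3.
Row 4 already has 3, leaving r4c1 = 4.
Row 4 already has 3, leaving r4c2 = 2.
3 is placed in column 1; hence r1c1 = 2.
Column 2 already has 2; hence r1c2 = 3.

2 3 1 4 / 1 4 2 3 / 3 1 4 2 / 4 2 3 1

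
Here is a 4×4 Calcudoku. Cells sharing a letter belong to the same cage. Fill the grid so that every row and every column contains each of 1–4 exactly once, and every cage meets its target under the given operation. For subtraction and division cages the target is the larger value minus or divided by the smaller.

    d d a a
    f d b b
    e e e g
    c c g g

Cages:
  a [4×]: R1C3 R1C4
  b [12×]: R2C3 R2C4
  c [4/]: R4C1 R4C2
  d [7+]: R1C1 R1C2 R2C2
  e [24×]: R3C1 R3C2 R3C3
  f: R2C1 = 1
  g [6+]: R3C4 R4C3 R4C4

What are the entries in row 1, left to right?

2 3 1 4

F is a freebie; hence R2C1 = 1.
1 is placed in column 1, so R4C1 = 4.
Row 4 already has 4, which forces R4C2 = 1.
Cage d has sum 7, so R1C1 = 2.
Cage d needs sum 7, leaving R1C2 = 3.
Cage d needs sum 7; hence R2C2 = 2.
Column 1 already has 2; hence R3C1 = 3.
Column 2 now contains 2, so R3C2 = 4.
Row 3 already has 4, which forces R3C3 = 2.
The 3 cells of cage g must have sum 6, leaving R3C4 = 1.
Column 3 now contains 2, so R4C3 = 3.
Row 4 already has 3, leaving R4C4 = 2.
Cage a needs two cells with product 4; hence R1C3 = 1.
Column 4 now contains 1, so R1C4 = 4.
3 is placed in column 3, so R2C3 = 4.
The two cells of cage b must have product 12, which forces R2C4 = 3.
Completed grid: 2 3 1 4 / 1 2 4 3 / 3 4 2 1 / 4 1 3 2.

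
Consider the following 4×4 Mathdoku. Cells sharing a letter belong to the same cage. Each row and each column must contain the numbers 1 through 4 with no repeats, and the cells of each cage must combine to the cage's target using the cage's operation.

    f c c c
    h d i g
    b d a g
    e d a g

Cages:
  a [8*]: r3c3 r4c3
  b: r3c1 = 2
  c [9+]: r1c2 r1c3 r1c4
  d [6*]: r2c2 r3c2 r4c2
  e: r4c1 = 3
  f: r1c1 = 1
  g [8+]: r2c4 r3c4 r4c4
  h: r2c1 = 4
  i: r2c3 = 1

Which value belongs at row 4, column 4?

Cage f is given, so r1c1 = 1.
Cage h is a single given cell, so r2c1 = 4.
Cage i is given; hence r2c3 = 1.
1 is placed in row 2; hence r2c4 = 3.
Cage b is given; hence r3c1 = 2.
Row 3 now contains 2, leaving r3c3 = 4.
Row 3 now contains 4, which forces r3c4 = 1.
E is a freebie, leaving r4c1 = 3.
Column 3 already has 4, leaving r4c3 = 2.
Column 4 already has 1, leaving r4c4 = 4.
Cage c needs sum 9, leaving r1c2 = 4.
Column 3 now contains 2, which forces r1c3 = 3.
Column 4 already has 4, so r1c4 = 2.
Row 2 now contains 3, which forces r2c2 = 2.
1 is placed in row 3, leaving r3c2 = 3.
Row 4 already has 2, leaving r4c2 = 1.
Filled in: 1 4 3 2 / 4 2 1 3 / 2 3 4 1 / 3 1 2 4.

4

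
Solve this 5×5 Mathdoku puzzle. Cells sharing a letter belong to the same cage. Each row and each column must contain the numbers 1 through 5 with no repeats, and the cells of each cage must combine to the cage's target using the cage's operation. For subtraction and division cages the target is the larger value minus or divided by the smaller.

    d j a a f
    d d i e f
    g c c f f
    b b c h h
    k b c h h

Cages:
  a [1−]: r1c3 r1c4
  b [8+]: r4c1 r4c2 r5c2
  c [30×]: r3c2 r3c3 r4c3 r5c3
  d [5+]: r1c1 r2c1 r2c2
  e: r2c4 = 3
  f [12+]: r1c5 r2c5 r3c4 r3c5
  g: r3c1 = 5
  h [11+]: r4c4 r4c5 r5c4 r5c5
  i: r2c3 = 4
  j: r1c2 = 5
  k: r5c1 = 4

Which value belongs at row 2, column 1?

1

Cage j is a single given cell, leaving r1c2 = 5.
I is a freebie, so r2c3 = 4.
E is a freebie, leaving r2c4 = 3.
Cage g is a single given cell, leaving r3c1 = 5.
Cage k is a single given cell, leaving r5c1 = 4.
The 3 cells of cage d must have sum 5; hence r1c1 = 2.
Row 2 already has 3, which forces r2c1 = 1.
Cage d has sum 5; hence r2c2 = 2.
Row 2 already has 1, so r2c5 = 5.
1 is placed in column 1; hence r4c1 = 3.
Column 2 now contains 2, which forces r4c2 = 4.
Cage a needs two cells with difference 1, so r1c3 = 3.
Cage a's pair has difference 1, leaving r1c4 = 4.
Row 1 already has 4, leaving r1c5 = 1.
Column 5 now contains 1, which forces r4c5 = 2.
Cage b needs sum 8; hence r5c2 = 1.
Cage h has sum 11, so r5c5 = 3.
1 is placed in column 2; hence r3c2 = 3.
Cage f has sum 12, which forces r3c4 = 2.
Column 5 already has 2; hence r3c5 = 4.
Cage h needs sum 11, leaving r4c4 = 1.
Cage h has sum 11; hence r5c4 = 5.
2 is placed in row 3, which forces r3c3 = 1.
1 is placed in row 4; hence r4c3 = 5.
Row 5 already has 5; hence r5c3 = 2.
Completed grid: 2 5 3 4 1 / 1 2 4 3 5 / 5 3 1 2 4 / 3 4 5 1 2 / 4 1 2 5 3.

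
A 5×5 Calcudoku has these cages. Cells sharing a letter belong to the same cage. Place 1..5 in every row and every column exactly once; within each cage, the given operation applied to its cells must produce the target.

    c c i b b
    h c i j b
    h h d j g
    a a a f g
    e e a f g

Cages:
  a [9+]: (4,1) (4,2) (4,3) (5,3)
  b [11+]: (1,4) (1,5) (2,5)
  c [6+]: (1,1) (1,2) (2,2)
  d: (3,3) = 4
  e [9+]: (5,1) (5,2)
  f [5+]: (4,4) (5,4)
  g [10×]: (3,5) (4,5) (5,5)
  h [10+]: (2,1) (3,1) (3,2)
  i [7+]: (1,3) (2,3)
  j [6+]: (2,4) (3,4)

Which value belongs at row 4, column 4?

D is a freebie; hence (3,3) = 4.
In row 4, 5 can only go at (4,5), so (4,5) = 5.
In column 5, 3 can only go at (1,5), so (1,5) = 3.
Cage b needs sum 11, leaving (1,4) = 4.
The 3 cells of cage b must have sum 11; hence (2,5) = 4.
Cage c needs sum 6, which forces (2,2) = 3.
The 3 cells of cage h must have sum 10, which forces (3,1) = 3.
Cage a needs sum 9, so (4,3) = 3.
3 is placed in row 4; hence (4,4) = 2.
Cage a has sum 9, leaving (5,3) = 1.
Column 4 now contains 2; hence (5,4) = 3.
Row 5 already has 1, so (5,5) = 2.
Column 5 now contains 2, which forces (3,5) = 1.
Cage j's pair has sum 6, so (2,4) = 1.
1 is placed in row 3, leaving (3,4) = 5.
The 3 cells of cage h must have sum 10, leaving (2,1) = 5.
5 is placed in row 2, so (2,3) = 2.
Row 3 now contains 5, which forces (3,2) = 2.
Column 1 now contains 5, so (5,1) = 4.
4 is placed in row 5, so (5,2) = 5.
The 3 cells of cage c must have sum 6, which forces (1,1) = 2.
Column 2 now contains 2; hence (1,2) = 1.
2 is placed in column 3, which forces (1,3) = 5.
Column 1 now contains 4; hence (4,1) = 1.
The 4 cells of cage a must have sum 9, so (4,2) = 4.
Filled in: 2 1 5 4 3 / 5 3 2 1 4 / 3 2 4 5 1 / 1 4 3 2 5 / 4 5 1 3 2.

2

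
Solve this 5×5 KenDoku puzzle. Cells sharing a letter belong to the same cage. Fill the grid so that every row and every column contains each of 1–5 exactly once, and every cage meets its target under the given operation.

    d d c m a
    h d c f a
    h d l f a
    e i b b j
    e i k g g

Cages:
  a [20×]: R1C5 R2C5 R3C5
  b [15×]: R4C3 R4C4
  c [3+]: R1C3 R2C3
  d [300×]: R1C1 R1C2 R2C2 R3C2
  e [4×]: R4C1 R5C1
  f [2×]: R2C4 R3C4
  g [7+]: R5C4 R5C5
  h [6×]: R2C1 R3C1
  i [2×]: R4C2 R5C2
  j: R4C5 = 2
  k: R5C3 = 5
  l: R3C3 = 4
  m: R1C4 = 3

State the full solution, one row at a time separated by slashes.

5 4 2 3 1 / 3 5 1 2 4 / 2 3 4 1 5 / 4 1 3 5 2 / 1 2 5 4 3

The 4 cells of cage d must have product 300, leaving R1C1 = 5.
Cage m is given, which forces R1C4 = 3.
Cage l is given, leaving R3C3 = 4.
Column 4 now contains 3, leaving R4C4 = 5.
J is a freebie, which forces R4C5 = 2.
Cage k is a single given cell, leaving R5C3 = 5.
Row 1 now contains 3, which forces R1C2 = 4.
Row 1 now contains 4, which forces R1C5 = 1.
Column 5 already has 1, leaving R3C5 = 5.
Row 4 already has 2, so R4C2 = 1.
Row 4 already has 5; hence R4C3 = 3.
Cage i's pair has product 2, so R5C2 = 2.
Cage g needs two cells with sum 7; hence R5C4 = 4.
Cage g needs two cells with sum 7, which forces R5C5 = 3.
Row 1 already has 1, leaving R1C3 = 2.
Cage d has product 300; hence R2C2 = 5.
Cage c's pair has sum 3, leaving R2C3 = 1.
Row 2 now contains 1, so R2C4 = 2.
Column 5 already has 5, which forces R2C5 = 4.
Row 3 already has 5, so R3C2 = 3.
Column 4 already has 2, leaving R3C4 = 1.
Row 4 now contains 1, leaving R4C1 = 4.
Row 5 already has 4; hence R5C1 = 1.
Row 2 now contains 2; hence R2C1 = 3.
Row 3 now contains 3; hence R3C1 = 2.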